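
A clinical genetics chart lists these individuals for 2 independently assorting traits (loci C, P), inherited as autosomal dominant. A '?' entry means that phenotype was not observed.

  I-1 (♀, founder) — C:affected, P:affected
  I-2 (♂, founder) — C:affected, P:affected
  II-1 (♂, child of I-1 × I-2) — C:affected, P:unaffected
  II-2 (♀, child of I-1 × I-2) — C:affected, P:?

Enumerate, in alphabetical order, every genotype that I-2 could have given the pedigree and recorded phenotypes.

C/I-1 aff ·: Cc|CC
C/I-2 aff ·: Cc|CC
C/II-1 aff I-1×I-2: Cc|CC
C/II-2 aff I-1×I-2: Cc|CC
⇒ C over [I-1,I-2,II-1,II-2]: 13 consistent
P/I-1 aff ·: Pp
P/I-2 aff ·: Pp
P/II-1 un I-1×I-2: pp
P/II-2 ? I-1×I-2: pp|Pp|PP
⇒ P over [I-1,I-2,II-1,II-2]: 3 consistent

I-2 ∈ {CC Pp, Cc Pp}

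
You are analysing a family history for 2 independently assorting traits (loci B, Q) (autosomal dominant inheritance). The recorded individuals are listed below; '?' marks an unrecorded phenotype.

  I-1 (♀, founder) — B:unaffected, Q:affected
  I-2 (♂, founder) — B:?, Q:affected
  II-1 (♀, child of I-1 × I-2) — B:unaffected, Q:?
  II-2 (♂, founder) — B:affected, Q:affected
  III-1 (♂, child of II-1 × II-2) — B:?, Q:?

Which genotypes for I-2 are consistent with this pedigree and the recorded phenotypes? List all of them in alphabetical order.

B/I-1 un ·: bb
B/I-2 ? ·: bb|Bb
B/II-1 un I-1×I-2: bb
B/II-2 aff ·: Bb|BB
B/III-1 ? II-1×II-2: bb|Bb
⇒ B over [I-1,I-2,II-1,II-2,III-1]: 6 consistent
Q/I-1 aff ·: Qq|QQ
Q/I-2 aff ·: Qq|QQ
Q/II-1 ? I-1×I-2: qq|Qq|QQ
Q/II-2 aff ·: Qq|QQ
Q/III-1 ? II-1×II-2: qq|Qq|QQ
⇒ Q over [I-1,I-2,II-1,II-2,III-1]: 30 consistent

I-2 ∈ {Bb QQ, Bb Qq, bb QQ, bb Qq}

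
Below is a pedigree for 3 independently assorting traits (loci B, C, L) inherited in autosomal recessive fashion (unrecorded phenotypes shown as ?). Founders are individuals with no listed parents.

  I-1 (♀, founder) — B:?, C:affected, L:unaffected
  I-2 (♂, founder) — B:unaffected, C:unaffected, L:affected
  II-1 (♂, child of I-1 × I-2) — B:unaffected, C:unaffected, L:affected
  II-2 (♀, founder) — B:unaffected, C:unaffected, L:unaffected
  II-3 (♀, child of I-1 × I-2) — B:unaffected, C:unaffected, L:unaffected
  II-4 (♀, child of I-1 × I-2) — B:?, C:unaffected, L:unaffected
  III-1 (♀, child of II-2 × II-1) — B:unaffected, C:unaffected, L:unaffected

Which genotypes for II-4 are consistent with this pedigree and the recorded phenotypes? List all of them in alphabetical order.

B/I-1 ? ·: BB|Bb|bb
B/I-2 un ·: BB|Bb
B/II-1 un I-1×I-2: BB|Bb
B/II-2 un ·: BB|Bb
B/II-3 un I-1×I-2: BB|Bb
B/II-4 ? I-1×I-2: BB|Bb|bb
B/III-1 un II-2×II-1: BB|Bb
⇒ B over [I-1,I-2,II-1,II-2,II-3,II-4,III-1]: 113 consistent
C/I-1 aff ·: cc
C/I-2 un ·: CC|Cc
C/II-1 un I-1×I-2: Cc
C/II-2 un ·: CC|Cc
C/II-3 un I-1×I-2: Cc
C/II-4 un I-1×I-2: Cc
C/III-1 un II-2×II-1: CC|Cc
⇒ C over [I-1,I-2,II-1,II-2,II-3,II-4,III-1]: 8 consistent
L/I-1 un ·: Ll
L/I-2 aff ·: ll
L/II-1 aff I-1×I-2: ll
L/II-2 un ·: LL|Ll
L/II-3 un I-1×I-2: Ll
L/II-4 un I-1×I-2: Ll
L/III-1 un II-2×II-1: Ll
⇒ L over [I-1,I-2,II-1,II-2,II-3,II-4,III-1]: 2 consistent

II-4 ∈ {BB Cc Ll, Bb Cc Ll, bb Cc Ll}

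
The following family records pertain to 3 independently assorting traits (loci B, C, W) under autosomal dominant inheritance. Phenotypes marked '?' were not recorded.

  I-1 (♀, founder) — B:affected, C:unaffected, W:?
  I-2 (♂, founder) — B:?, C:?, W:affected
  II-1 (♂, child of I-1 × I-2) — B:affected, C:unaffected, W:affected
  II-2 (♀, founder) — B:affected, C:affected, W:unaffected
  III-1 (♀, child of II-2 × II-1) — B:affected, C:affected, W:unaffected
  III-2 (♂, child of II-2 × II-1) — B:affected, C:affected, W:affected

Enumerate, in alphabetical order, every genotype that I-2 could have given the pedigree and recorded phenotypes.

I-2 ∈ {BB Cc WW, BB Cc Ww, BB cc WW, BB cc Ww, Bb Cc WW, Bb Cc Ww, Bb cc WW, Bb cc Ww, bb Cc WW, bb Cc Ww, bb cc WW, bb cc Ww}

B/I-1 aff ·: Bb|BB
B/I-2 ? ·: bb|Bb|BB
B/II-1 aff I-1×I-2: Bb|BB
B/II-2 aff ·: Bb|BB
B/III-1 aff II-2×II-1: Bb|BB
B/III-2 aff II-2×II-1: Bb|BB
⇒ B over [I-1,I-2,II-1,II-2,III-1,III-2]: 60 consistent
C/I-1 un ·: cc
C/I-2 ? ·: cc|Cc
C/II-1 un I-1×I-2: cc
C/II-2 aff ·: Cc|CC
C/III-1 aff II-2×II-1: Cc
C/III-2 aff II-2×II-1: Cc
⇒ C over [I-1,I-2,II-1,II-2,III-1,III-2]: 4 consistent
W/I-1 ? ·: ww|Ww|WW
W/I-2 aff ·: Ww|WW
W/II-1 aff I-1×I-2: Ww
W/II-2 un ·: ww
W/III-1 un II-2×II-1: ww
W/III-2 aff II-2×II-1: Ww
⇒ W over [I-1,I-2,II-1,II-2,III-1,III-2]: 5 consistent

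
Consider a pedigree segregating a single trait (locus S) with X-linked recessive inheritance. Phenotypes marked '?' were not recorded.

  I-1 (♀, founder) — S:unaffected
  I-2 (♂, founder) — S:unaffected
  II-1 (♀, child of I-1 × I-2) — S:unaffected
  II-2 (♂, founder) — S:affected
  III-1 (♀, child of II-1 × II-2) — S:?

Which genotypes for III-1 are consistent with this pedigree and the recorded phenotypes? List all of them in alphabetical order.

S/I-1 un ·: X^SX^S|X^SX^s
S/I-2 un ·: X^SY
S/II-1 un I-1×I-2: X^SX^S|X^SX^s
S/II-2 aff ·: X^sY
S/III-1 ? II-1×II-2: X^SX^s|X^sX^s
⇒ S over [I-1,I-2,II-1,II-2,III-1]: 4 consistent

III-1 ∈ {X^SX^s, X^sX^s}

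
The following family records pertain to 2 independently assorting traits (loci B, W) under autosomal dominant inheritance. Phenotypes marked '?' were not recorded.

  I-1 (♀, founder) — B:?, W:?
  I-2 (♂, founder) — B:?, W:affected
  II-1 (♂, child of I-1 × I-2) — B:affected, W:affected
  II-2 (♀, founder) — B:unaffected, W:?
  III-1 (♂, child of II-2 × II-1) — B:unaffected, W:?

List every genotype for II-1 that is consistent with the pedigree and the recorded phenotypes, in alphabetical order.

II-1 ∈ {Bb WW, Bb Ww}

B/I-1 ? ·: bb|Bb|BB
B/I-2 ? ·: bb|Bb|BB
B/II-1 aff I-1×I-2: Bb
B/II-2 un ·: bb
B/III-1 un II-2×II-1: bb
⇒ B over [I-1,I-2,II-1,II-2,III-1]: 7 consistent
W/I-1 ? ·: ww|Ww|WW
W/I-2 aff ·: Ww|WW
W/II-1 aff I-1×I-2: Ww|WW
W/II-2 ? ·: ww|Ww|WW
W/III-1 ? II-2×II-1: ww|Ww|WW
⇒ W over [I-1,I-2,II-1,II-2,III-1]: 51 consistent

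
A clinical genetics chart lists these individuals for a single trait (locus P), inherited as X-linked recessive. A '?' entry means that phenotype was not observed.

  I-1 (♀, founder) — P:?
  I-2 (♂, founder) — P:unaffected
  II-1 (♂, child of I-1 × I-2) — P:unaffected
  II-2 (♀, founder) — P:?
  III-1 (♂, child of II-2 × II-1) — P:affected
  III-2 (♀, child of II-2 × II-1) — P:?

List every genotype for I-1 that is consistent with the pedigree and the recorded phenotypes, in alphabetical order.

P/I-1 ? ·: X^PX^P|X^PX^p
P/I-2 un ·: X^PY
P/II-1 un I-1×I-2: X^PY
P/II-2 ? ·: X^PX^p|X^pX^p
P/III-1 aff II-2×II-1: X^pY
P/III-2 ? II-2×II-1: X^PX^P|X^PX^p
⇒ P over [I-1,I-2,II-1,II-2,III-1,III-2]: 6 consistent

I-1 ∈ {X^PX^P, X^PX^p}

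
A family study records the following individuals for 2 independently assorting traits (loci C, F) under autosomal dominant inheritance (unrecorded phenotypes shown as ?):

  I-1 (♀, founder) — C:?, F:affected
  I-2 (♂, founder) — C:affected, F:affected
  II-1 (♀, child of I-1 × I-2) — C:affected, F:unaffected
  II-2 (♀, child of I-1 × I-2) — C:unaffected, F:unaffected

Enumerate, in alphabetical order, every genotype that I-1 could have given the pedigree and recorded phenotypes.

I-1 ∈ {Cc Ff, cc Ff}

C/I-1 ? ·: cc|Cc
C/I-2 aff ·: Cc
C/II-1 aff I-1×I-2: Cc|CC
C/II-2 un I-1×I-2: cc
⇒ C over [I-1,I-2,II-1,II-2]: 3 consistent
F/I-1 aff ·: Ff
F/I-2 aff ·: Ff
F/II-1 un I-1×I-2: ff
F/II-2 un I-1×I-2: ff
⇒ F over [I-1,I-2,II-1,II-2]: 1 consistent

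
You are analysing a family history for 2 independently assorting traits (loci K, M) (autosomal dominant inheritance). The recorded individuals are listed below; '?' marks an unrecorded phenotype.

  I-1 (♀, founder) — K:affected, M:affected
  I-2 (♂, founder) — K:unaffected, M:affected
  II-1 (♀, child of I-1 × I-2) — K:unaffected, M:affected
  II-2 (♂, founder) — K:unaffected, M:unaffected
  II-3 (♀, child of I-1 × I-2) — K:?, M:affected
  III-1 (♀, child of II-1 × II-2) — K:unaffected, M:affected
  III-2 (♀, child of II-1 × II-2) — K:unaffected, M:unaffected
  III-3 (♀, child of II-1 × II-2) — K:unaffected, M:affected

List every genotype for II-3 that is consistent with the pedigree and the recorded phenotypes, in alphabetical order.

II-3 ∈ {Kk MM, Kk Mm, kk MM, kk Mm}

K/I-1 aff ·: Kk
K/I-2 un ·: kk
K/II-1 un I-1×I-2: kk
K/II-2 un ·: kk
K/II-3 ? I-1×I-2: kk|Kk
K/III-1 un II-1×II-2: kk
K/III-2 un II-1×II-2: kk
K/III-3 un II-1×II-2: kk
⇒ K over [I-1,I-2,II-1,II-2,II-3,III-1,III-2,III-3]: 2 consistent
M/I-1 aff ·: Mm|MM
M/I-2 aff ·: Mm|MM
M/II-1 aff I-1×I-2: Mm
M/II-2 un ·: mm
M/II-3 aff I-1×I-2: Mm|MM
M/III-1 aff II-1×II-2: Mm
M/III-2 un II-1×II-2: mm
M/III-3 aff II-1×II-2: Mm
⇒ M over [I-1,I-2,II-1,II-2,II-3,III-1,III-2,III-3]: 6 consistent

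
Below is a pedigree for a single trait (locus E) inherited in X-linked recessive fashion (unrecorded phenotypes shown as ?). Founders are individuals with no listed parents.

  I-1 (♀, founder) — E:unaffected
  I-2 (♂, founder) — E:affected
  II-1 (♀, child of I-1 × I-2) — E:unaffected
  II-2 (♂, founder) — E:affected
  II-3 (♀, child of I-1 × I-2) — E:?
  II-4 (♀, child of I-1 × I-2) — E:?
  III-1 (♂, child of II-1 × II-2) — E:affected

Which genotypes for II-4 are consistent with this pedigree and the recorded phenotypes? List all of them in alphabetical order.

II-4 ∈ {X^EX^e, X^eX^e}

E/I-1 un ·: X^EX^E|X^EX^e
E/I-2 aff ·: X^eY
E/II-1 un I-1×I-2: X^EX^e
E/II-2 aff ·: X^eY
E/II-3 ? I-1×I-2: X^EX^e|X^eX^e
E/II-4 ? I-1×I-2: X^EX^e|X^eX^e
E/III-1 aff II-1×II-2: X^eY
⇒ E over [I-1,I-2,II-1,II-2,II-3,II-4,III-1]: 5 consistent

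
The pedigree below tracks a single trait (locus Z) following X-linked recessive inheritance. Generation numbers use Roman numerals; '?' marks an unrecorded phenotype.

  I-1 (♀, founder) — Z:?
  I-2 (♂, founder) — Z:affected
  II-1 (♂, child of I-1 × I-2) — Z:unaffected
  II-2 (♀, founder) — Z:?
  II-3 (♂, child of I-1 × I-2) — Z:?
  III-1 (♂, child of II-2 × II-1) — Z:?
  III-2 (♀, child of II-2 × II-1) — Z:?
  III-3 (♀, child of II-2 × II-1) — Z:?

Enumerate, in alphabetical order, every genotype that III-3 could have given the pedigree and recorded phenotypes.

III-3 ∈ {X^ZX^Z, X^ZX^z}

Z/I-1 ? ·: X^ZX^Z|X^ZX^z
Z/I-2 aff ·: X^zY
Z/II-1 un I-1×I-2: X^ZY
Z/II-2 ? ·: X^ZX^Z|X^ZX^z|X^zX^z
Z/II-3 ? I-1×I-2: X^ZY|X^zY
Z/III-1 ? II-2×II-1: X^ZY|X^zY
Z/III-2 ? II-2×II-1: X^ZX^Z|X^ZX^z
Z/III-3 ? II-2×II-1: X^ZX^Z|X^ZX^z
⇒ Z over [I-1,I-2,II-1,II-2,II-3,III-1,III-2,III-3]: 30 consistent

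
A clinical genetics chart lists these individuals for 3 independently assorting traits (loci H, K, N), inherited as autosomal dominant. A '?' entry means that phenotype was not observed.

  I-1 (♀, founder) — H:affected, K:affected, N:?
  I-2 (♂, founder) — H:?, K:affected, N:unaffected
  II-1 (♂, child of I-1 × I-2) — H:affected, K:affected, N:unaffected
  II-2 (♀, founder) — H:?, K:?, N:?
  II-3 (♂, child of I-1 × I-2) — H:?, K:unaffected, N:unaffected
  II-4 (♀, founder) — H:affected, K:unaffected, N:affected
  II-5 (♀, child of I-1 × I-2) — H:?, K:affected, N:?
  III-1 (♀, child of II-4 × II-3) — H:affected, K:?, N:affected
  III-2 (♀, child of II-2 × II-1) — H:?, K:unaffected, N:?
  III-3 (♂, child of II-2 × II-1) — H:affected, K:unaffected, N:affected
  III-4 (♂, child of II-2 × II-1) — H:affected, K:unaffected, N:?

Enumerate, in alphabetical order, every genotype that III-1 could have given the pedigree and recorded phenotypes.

III-1 ∈ {HH kk Nn, Hh kk Nn}

H/I-1 aff ·: Hh|HH
H/I-2 ? ·: hh|Hh|HH
H/II-1 aff I-1×I-2: Hh|HH
H/II-2 ? ·: hh|Hh|HH
H/II-3 ? I-1×I-2: hh|Hh|HH
H/II-4 aff ·: Hh|HH
H/II-5 ? I-1×I-2: hh|Hh|HH
H/III-1 aff II-4×II-3: Hh|HH
H/III-2 ? II-2×II-1: hh|Hh|HH
H/III-3 aff II-2×II-1: Hh|HH
H/III-4 aff II-2×II-1: Hh|HH
⇒ H over [I-1,I-2,II-1,II-2,II-3,II-4,II-5,III-1,III-2,III-3,III-4]: 2142 consistent
K/I-1 aff ·: Kk
K/I-2 aff ·: Kk
K/II-1 aff I-1×I-2: Kk
K/II-2 ? ·: kk|Kk
K/II-3 un I-1×I-2: kk
K/II-4 un ·: kk
K/II-5 aff I-1×I-2: Kk|KK
K/III-1 ? II-4×II-3: kk
K/III-2 un II-2×II-1: kk
K/III-3 un II-2×II-1: kk
K/III-4 un II-2×II-1: kk
⇒ K over [I-1,I-2,II-1,II-2,II-3,II-4,II-5,III-1,III-2,III-3,III-4]: 4 consistent
N/I-1 ? ·: nn|Nn
N/I-2 un ·: nn
N/II-1 un I-1×I-2: nn
N/II-2 ? ·: Nn|NN
N/II-3 un I-1×I-2: nn
N/II-4 aff ·: Nn|NN
N/II-5 ? I-1×I-2: nn|Nn
N/III-1 aff II-4×II-3: Nn
N/III-2 ? II-2×II-1: nn|Nn
N/III-3 aff II-2×II-1: Nn
N/III-4 ? II-2×II-1: nn|Nn
⇒ N over [I-1,I-2,II-1,II-2,II-3,II-4,II-5,III-1,III-2,III-3,III-4]: 30 consistent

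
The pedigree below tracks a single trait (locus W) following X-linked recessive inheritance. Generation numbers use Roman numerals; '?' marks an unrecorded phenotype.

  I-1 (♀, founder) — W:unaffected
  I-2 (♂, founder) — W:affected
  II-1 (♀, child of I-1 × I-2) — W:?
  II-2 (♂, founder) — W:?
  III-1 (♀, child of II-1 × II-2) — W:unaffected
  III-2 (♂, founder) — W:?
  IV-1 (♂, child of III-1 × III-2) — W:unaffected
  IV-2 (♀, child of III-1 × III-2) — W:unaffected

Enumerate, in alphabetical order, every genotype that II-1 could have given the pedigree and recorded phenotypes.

II-1 ∈ {X^WX^w, X^wX^w}

W/I-1 un ·: X^WX^W|X^WX^w
W/I-2 aff ·: X^wY
W/II-1 ? I-1×I-2: X^WX^w|X^wX^w
W/II-2 ? ·: X^WY|X^wY
W/III-1 un II-1×II-2: X^WX^W|X^WX^w
W/III-2 ? ·: X^WY|X^wY
W/IV-1 un III-1×III-2: X^WY
W/IV-2 un III-1×III-2: X^WX^W|X^WX^w
⇒ W over [I-1,I-2,II-1,II-2,III-1,III-2,IV-1,IV-2]: 19 consistent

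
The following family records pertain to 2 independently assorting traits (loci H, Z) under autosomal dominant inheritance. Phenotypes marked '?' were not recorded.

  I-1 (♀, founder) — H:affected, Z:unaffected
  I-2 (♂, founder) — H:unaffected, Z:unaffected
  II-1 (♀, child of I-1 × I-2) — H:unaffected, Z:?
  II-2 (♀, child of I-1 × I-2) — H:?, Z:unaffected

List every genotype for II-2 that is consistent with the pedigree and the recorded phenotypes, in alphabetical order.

H/I-1 aff ·: Hh
H/I-2 un ·: hh
H/II-1 un I-1×I-2: hh
H/II-2 ? I-1×I-2: hh|Hh
⇒ H over [I-1,I-2,II-1,II-2]: 2 consistent
Z/I-1 un ·: zz
Z/I-2 un ·: zz
Z/II-1 ? I-1×I-2: zz
Z/II-2 un I-1×I-2: zz
⇒ Z over [I-1,I-2,II-1,II-2]: 1 consistent

II-2 ∈ {Hh zz, hh zz}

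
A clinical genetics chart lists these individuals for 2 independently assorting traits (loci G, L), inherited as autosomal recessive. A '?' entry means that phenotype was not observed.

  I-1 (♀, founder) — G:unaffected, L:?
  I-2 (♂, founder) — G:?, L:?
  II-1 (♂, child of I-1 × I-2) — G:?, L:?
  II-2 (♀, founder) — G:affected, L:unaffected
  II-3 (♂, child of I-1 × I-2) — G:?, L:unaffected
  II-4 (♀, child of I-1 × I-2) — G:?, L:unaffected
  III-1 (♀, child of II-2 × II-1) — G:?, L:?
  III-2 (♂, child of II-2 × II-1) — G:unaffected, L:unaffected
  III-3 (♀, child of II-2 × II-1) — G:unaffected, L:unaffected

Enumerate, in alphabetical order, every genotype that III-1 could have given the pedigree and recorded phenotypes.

G/I-1 un ·: GG|Gg
G/I-2 ? ·: GG|Gg|gg
G/II-1 ? I-1×I-2: GG|Gg
G/II-2 aff ·: gg
G/II-3 ? I-1×I-2: GG|Gg|gg
G/II-4 ? I-1×I-2: GG|Gg|gg
G/III-1 ? II-2×II-1: Gg|gg
G/III-2 un II-2×II-1: Gg
G/III-3 un II-2×II-1: Gg
⇒ G over [I-1,I-2,II-1,II-2,II-3,II-4,III-1,III-2,III-3]: 62 consistent
L/I-1 ? ·: LL|Ll|ll
L/I-2 ? ·: LL|Ll|ll
L/II-1 ? I-1×I-2: LL|Ll|ll
L/II-2 un ·: LL|Ll
L/II-3 un I-1×I-2: LL|Ll
L/II-4 un I-1×I-2: LL|Ll
L/III-1 ? II-2×II-1: LL|Ll|ll
L/III-2 un II-2×II-1: LL|Ll
L/III-3 un II-2×II-1: LL|Ll
⇒ L over [I-1,I-2,II-1,II-2,II-3,II-4,III-1,III-2,III-3]: 455 consistent

III-1 ∈ {Gg LL, Gg Ll, Gg ll, gg LL, gg Ll, gg ll}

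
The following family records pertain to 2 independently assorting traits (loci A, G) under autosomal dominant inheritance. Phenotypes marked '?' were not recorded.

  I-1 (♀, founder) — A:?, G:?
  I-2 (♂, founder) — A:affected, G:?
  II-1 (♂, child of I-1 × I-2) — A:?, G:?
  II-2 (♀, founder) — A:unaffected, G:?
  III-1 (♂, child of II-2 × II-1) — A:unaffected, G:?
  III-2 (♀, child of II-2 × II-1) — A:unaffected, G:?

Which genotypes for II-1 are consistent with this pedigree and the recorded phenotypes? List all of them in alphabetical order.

A/I-1 ? ·: aa|Aa|AA
A/I-2 aff ·: Aa|AA
A/II-1 ? I-1×I-2: aa|Aa
A/II-2 un ·: aa
A/III-1 un II-2×II-1: aa
A/III-2 un II-2×II-1: aa
⇒ A over [I-1,I-2,II-1,II-2,III-1,III-2]: 7 consistent
G/I-1 ? ·: gg|Gg|GG
G/I-2 ? ·: gg|Gg|GG
G/II-1 ? I-1×I-2: gg|Gg|GG
G/II-2 ? ·: gg|Gg|GG
G/III-1 ? II-2×II-1: gg|Gg|GG
G/III-2 ? II-2×II-1: gg|Gg|GG
⇒ G over [I-1,I-2,II-1,II-2,III-1,III-2]: 167 consistent

II-1 ∈ {Aa GG, Aa Gg, Aa gg, aa GG, aa Gg, aa gg}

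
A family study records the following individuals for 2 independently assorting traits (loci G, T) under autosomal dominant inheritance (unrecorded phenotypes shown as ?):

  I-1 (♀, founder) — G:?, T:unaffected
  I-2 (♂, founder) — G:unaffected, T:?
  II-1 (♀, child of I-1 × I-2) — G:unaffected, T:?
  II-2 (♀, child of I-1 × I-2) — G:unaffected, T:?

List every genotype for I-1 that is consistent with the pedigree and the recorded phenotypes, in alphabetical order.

G/I-1 ? ·: gg|Gg
G/I-2 un ·: gg
G/II-1 un I-1×I-2: gg
G/II-2 un I-1×I-2: gg
⇒ G over [I-1,I-2,II-1,II-2]: 2 consistent
T/I-1 un ·: tt
T/I-2 ? ·: tt|Tt|TT
T/II-1 ? I-1×I-2: tt|Tt
T/II-2 ? I-1×I-2: tt|Tt
⇒ T over [I-1,I-2,II-1,II-2]: 6 consistent

I-1 ∈ {Gg tt, gg tt}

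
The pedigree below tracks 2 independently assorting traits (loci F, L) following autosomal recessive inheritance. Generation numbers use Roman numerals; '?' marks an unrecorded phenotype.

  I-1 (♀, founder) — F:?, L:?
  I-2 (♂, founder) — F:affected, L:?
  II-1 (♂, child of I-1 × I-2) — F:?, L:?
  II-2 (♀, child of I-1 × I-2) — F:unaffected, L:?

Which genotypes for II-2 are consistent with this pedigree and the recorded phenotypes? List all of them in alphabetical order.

F/I-1 ? ·: FF|Ff
F/I-2 aff ·: ff
F/II-1 ? I-1×I-2: Ff|ff
F/II-2 un I-1×I-2: Ff
⇒ F over [I-1,I-2,II-1,II-2]: 3 consistent
L/I-1 ? ·: LL|Ll|ll
L/I-2 ? ·: LL|Ll|ll
L/II-1 ? I-1×I-2: LL|Ll|ll
L/II-2 ? I-1×I-2: LL|Ll|ll
⇒ L over [I-1,I-2,II-1,II-2]: 29 consistent

II-2 ∈ {Ff LL, Ff Ll, Ff ll}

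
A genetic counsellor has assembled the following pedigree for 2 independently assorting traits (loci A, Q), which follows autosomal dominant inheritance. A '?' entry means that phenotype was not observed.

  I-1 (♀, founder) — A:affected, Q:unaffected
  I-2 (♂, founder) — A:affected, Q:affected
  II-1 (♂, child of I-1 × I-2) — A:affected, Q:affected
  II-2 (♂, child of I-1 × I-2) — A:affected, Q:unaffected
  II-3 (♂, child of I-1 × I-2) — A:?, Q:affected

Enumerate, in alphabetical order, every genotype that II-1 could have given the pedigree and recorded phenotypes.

A/I-1 aff ·: Aa|AA
A/I-2 aff ·: Aa|AA
A/II-1 aff I-1×I-2: Aa|AA
A/II-2 aff I-1×I-2: Aa|AA
A/II-3 ? I-1×I-2: aa|Aa|AA
⇒ A over [I-1,I-2,II-1,II-2,II-3]: 29 consistent
Q/I-1 un ·: qq
Q/I-2 aff ·: Qq
Q/II-1 aff I-1×I-2: Qq
Q/II-2 un I-1×I-2: qq
Q/II-3 aff I-1×I-2: Qq
⇒ Q over [I-1,I-2,II-1,II-2,II-3]: 1 consistent

II-1 ∈ {AA Qq, Aa Qq}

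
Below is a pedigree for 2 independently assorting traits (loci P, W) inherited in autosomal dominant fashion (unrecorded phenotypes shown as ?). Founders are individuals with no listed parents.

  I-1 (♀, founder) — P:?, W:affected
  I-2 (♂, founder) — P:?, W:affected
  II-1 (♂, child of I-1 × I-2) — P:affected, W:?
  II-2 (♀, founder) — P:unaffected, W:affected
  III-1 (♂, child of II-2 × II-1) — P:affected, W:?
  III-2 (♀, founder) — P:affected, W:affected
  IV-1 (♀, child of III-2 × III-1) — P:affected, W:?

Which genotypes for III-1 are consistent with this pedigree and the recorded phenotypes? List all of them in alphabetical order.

P/I-1 ? ·: pp|Pp|PP
P/I-2 ? ·: pp|Pp|PP
P/II-1 aff I-1×I-2: Pp|PP
P/II-2 un ·: pp
P/III-1 aff II-2×II-1: Pp
P/III-2 aff ·: Pp|PP
P/IV-1 aff III-2×III-1: Pp|PP
⇒ P over [I-1,I-2,II-1,II-2,III-1,III-2,IV-1]: 44 consistent
W/I-1 aff ·: Ww|WW
W/I-2 aff ·: Ww|WW
W/II-1 ? I-1×I-2: ww|Ww|WW
W/II-2 aff ·: Ww|WW
W/III-1 ? II-2×II-1: ww|Ww|WW
W/III-2 aff ·: Ww|WW
W/IV-1 ? III-2×III-1: ww|Ww|WW
⇒ W over [I-1,I-2,II-1,II-2,III-1,III-2,IV-1]: 114 consistent

III-1 ∈ {Pp WW, Pp Ww, Pp ww}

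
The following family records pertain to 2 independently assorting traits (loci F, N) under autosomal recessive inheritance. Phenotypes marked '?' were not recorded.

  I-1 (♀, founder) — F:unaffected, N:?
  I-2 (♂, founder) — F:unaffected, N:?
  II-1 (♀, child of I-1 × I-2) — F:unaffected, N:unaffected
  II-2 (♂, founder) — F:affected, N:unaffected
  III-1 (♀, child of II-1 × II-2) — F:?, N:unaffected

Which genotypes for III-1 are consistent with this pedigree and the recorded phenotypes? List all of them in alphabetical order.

F/I-1 un ·: FF|Ff
F/I-2 un ·: FF|Ff
F/II-1 un I-1×I-2: FF|Ff
F/II-2 aff ·: ff
F/III-1 ? II-1×II-2: Ff|ff
⇒ F over [I-1,I-2,II-1,II-2,III-1]: 10 consistent
N/I-1 ? ·: NN|Nn|nn
N/I-2 ? ·: NN|Nn|nn
N/II-1 un I-1×I-2: NN|Nn
N/II-2 un ·: NN|Nn
N/III-1 un II-1×II-2: NN|Nn
⇒ N over [I-1,I-2,II-1,II-2,III-1]: 40 consistent

III-1 ∈ {Ff NN, Ff Nn, ff NN, ff Nn}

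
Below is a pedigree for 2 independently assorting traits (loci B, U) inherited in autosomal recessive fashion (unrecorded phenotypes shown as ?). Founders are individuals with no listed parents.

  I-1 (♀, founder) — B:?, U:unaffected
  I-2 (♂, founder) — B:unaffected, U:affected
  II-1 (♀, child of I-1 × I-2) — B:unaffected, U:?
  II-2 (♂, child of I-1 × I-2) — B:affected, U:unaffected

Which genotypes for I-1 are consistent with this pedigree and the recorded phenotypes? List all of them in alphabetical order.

B/I-1 ? ·: Bb|bb
B/I-2 un ·: Bb
B/II-1 un I-1×I-2: BB|Bb
B/II-2 aff I-1×I-2: bb
⇒ B over [I-1,I-2,II-1,II-2]: 3 consistent
U/I-1 un ·: UU|Uu
U/I-2 aff ·: uu
U/II-1 ? I-1×I-2: Uu|uu
U/II-2 un I-1×I-2: Uu
⇒ U over [I-1,I-2,II-1,II-2]: 3 consistent

I-1 ∈ {Bb UU, Bb Uu, bb UU, bb Uu}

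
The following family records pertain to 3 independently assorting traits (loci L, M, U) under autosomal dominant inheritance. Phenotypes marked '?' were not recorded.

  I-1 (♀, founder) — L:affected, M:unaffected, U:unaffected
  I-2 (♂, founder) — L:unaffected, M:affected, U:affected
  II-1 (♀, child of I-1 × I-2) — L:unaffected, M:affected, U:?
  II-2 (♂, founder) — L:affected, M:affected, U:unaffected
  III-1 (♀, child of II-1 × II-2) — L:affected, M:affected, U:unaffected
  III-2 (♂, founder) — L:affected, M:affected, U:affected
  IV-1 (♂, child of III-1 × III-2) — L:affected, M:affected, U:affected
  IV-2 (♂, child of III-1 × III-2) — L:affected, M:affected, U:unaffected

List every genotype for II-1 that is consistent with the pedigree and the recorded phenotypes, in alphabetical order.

II-1 ∈ {ll Mm Uu, ll Mm uu}

L/I-1 aff ·: Ll
L/I-2 un ·: ll
L/II-1 un I-1×I-2: ll
L/II-2 aff ·: Ll|LL
L/III-1 aff II-1×II-2: Ll
L/III-2 aff ·: Ll|LL
L/IV-1 aff III-1×III-2: Ll|LL
L/IV-2 aff III-1×III-2: Ll|LL
⇒ L over [I-1,I-2,II-1,II-2,III-1,III-2,IV-1,IV-2]: 16 consistent
M/I-1 un ·: mm
M/I-2 aff ·: Mm|MM
M/II-1 aff I-1×I-2: Mm
M/II-2 aff ·: Mm|MM
M/III-1 aff II-1×II-2: Mm|MM
M/III-2 aff ·: Mm|MM
M/IV-1 aff III-1×III-2: Mm|MM
M/IV-2 aff III-1×III-2: Mm|MM
⇒ M over [I-1,I-2,II-1,II-2,III-1,III-2,IV-1,IV-2]: 52 consistent
U/I-1 un ·: uu
U/I-2 aff ·: Uu|UU
U/II-1 ? I-1×I-2: uu|Uu
U/II-2 un ·: uu
U/III-1 un II-1×II-2: uu
U/III-2 aff ·: Uu
U/IV-1 aff III-1×III-2: Uu
U/IV-2 un III-1×III-2: uu
⇒ U over [I-1,I-2,II-1,II-2,III-1,III-2,IV-1,IV-2]: 3 consistent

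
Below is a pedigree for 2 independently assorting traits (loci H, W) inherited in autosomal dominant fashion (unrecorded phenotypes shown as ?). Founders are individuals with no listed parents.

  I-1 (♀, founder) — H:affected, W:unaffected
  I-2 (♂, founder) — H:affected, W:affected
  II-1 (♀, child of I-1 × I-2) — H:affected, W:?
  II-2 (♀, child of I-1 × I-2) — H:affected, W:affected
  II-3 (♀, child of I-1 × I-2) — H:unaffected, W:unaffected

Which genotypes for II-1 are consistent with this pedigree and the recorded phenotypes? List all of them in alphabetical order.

H/I-1 aff ·: Hh
H/I-2 aff ·: Hh
H/II-1 aff I-1×I-2: Hh|HH
H/II-2 aff I-1×I-2: Hh|HH
H/II-3 un I-1×I-2: hh
⇒ H over [I-1,I-2,II-1,II-2,II-3]: 4 consistent
W/I-1 un ·: ww
W/I-2 aff ·: Ww
W/II-1 ? I-1×I-2: ww|Ww
W/II-2 aff I-1×I-2: Ww
W/II-3 un I-1×I-2: ww
⇒ W over [I-1,I-2,II-1,II-2,II-3]: 2 consistent

II-1 ∈ {HH Ww, HH ww, Hh Ww, Hh ww}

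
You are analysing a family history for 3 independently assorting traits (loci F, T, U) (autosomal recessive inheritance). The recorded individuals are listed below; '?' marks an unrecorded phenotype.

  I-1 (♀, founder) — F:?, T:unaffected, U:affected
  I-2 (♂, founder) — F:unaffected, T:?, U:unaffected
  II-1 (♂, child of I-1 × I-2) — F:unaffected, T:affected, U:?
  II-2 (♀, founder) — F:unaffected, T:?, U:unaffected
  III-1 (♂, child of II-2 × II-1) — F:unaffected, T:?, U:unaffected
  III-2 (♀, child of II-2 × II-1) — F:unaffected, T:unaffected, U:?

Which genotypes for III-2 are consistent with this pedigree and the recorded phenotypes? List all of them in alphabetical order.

III-2 ∈ {FF Tt UU, FF Tt Uu, FF Tt uu, Ff Tt UU, Ff Tt Uu, Ff Tt uu}

F/I-1 ? ·: FF|Ff|ff
F/I-2 un ·: FF|Ff
F/II-1 un I-1×I-2: FF|Ff
F/II-2 un ·: FF|Ff
F/III-1 un II-2×II-1: FF|Ff
F/III-2 un II-2×II-1: FF|Ff
⇒ F over [I-1,I-2,II-1,II-2,III-1,III-2]: 60 consistent
T/I-1 un ·: Tt
T/I-2 ? ·: Tt|tt
T/II-1 aff I-1×I-2: tt
T/II-2 ? ·: TT|Tt
T/III-1 ? II-2×II-1: Tt|tt
T/III-2 un II-2×II-1: Tt
⇒ T over [I-1,I-2,II-1,II-2,III-1,III-2]: 6 consistent
U/I-1 aff ·: uu
U/I-2 un ·: UU|Uu
U/II-1 ? I-1×I-2: Uu|uu
U/II-2 un ·: UU|Uu
U/III-1 un II-2×II-1: UU|Uu
U/III-2 ? II-2×II-1: UU|Uu|uu
⇒ U over [I-1,I-2,II-1,II-2,III-1,III-2]: 23 consistent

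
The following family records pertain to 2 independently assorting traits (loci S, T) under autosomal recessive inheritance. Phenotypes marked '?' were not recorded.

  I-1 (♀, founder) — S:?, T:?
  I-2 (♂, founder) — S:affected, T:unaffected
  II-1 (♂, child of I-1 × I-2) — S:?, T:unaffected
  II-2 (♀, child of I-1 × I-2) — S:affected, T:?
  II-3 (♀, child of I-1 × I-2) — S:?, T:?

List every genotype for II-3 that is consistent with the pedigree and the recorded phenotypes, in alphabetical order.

S/I-1 ? ·: Ss|ss
S/I-2 aff ·: ss
S/II-1 ? I-1×I-2: Ss|ss
S/II-2 aff I-1×I-2: ss
S/II-3 ? I-1×I-2: Ss|ss
⇒ S over [I-1,I-2,II-1,II-2,II-3]: 5 consistent
T/I-1 ? ·: TT|Tt|tt
T/I-2 un ·: TT|Tt
T/II-1 un I-1×I-2: TT|Tt
T/II-2 ? I-1×I-2: TT|Tt|tt
T/II-3 ? I-1×I-2: TT|Tt|tt
⇒ T over [I-1,I-2,II-1,II-2,II-3]: 40 consistent

II-3 ∈ {Ss TT, Ss Tt, Ss tt, ss TT, ss Tt, ss tt}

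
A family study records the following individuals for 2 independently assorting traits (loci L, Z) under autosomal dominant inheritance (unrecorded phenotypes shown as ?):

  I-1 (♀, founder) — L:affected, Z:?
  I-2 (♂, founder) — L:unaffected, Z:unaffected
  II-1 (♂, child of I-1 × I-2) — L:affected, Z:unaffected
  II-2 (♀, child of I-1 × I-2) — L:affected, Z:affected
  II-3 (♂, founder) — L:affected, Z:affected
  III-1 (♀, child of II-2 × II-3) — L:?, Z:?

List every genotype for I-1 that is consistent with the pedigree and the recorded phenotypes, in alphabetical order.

I-1 ∈ {LL Zz, Ll Zz}

L/I-1 aff ·: Ll|LL
L/I-2 un ·: ll
L/II-1 aff I-1×I-2: Ll
L/II-2 aff I-1×I-2: Ll
L/II-3 aff ·: Ll|LL
L/III-1 ? II-2×II-3: ll|Ll|LL
⇒ L over [I-1,I-2,II-1,II-2,II-3,III-1]: 10 consistent
Z/I-1 ? ·: Zz
Z/I-2 un ·: zz
Z/II-1 un I-1×I-2: zz
Z/II-2 aff I-1×I-2: Zz
Z/II-3 aff ·: Zz|ZZ
Z/III-1 ? II-2×II-3: zz|Zz|ZZ
⇒ Z over [I-1,I-2,II-1,II-2,II-3,III-1]: 5 consistent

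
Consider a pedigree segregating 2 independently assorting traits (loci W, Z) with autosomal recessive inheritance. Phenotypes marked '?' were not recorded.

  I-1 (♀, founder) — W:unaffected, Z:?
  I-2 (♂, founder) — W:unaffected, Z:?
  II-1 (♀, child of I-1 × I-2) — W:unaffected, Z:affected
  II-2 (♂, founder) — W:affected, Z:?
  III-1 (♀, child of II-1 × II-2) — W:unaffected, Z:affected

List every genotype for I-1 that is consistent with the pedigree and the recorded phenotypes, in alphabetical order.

W/I-1 un ·: WW|Ww
W/I-2 un ·: WW|Ww
W/II-1 un I-1×I-2: WW|Ww
W/II-2 aff ·: ww
W/III-1 un II-1×II-2: Ww
⇒ W over [I-1,I-2,II-1,II-2,III-1]: 7 consistent
Z/I-1 ? ·: Zz|zz
Z/I-2 ? ·: Zz|zz
Z/II-1 aff I-1×I-2: zz
Z/II-2 ? ·: Zz|zz
Z/III-1 aff II-1×II-2: zz
⇒ Z over [I-1,I-2,II-1,II-2,III-1]: 8 consistent

I-1 ∈ {WW Zz, WW zz, Ww Zz, Ww zz}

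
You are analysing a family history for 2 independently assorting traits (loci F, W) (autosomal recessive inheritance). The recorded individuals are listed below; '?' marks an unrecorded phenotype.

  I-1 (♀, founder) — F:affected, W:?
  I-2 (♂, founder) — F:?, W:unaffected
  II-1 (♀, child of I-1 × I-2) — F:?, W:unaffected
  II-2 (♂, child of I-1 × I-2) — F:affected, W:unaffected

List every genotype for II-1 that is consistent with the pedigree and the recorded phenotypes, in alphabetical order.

F/I-1 aff ·: ff
F/I-2 ? ·: Ff|ff
F/II-1 ? I-1×I-2: Ff|ff
F/II-2 aff I-1×I-2: ff
⇒ F over [I-1,I-2,II-1,II-2]: 3 consistent
W/I-1 ? ·: WW|Ww|ww
W/I-2 un ·: WW|Ww
W/II-1 un I-1×I-2: WW|Ww
W/II-2 un I-1×I-2: WW|Ww
⇒ W over [I-1,I-2,II-1,II-2]: 15 consistent

II-1 ∈ {Ff WW, Ff Ww, ff WW, ff Ww}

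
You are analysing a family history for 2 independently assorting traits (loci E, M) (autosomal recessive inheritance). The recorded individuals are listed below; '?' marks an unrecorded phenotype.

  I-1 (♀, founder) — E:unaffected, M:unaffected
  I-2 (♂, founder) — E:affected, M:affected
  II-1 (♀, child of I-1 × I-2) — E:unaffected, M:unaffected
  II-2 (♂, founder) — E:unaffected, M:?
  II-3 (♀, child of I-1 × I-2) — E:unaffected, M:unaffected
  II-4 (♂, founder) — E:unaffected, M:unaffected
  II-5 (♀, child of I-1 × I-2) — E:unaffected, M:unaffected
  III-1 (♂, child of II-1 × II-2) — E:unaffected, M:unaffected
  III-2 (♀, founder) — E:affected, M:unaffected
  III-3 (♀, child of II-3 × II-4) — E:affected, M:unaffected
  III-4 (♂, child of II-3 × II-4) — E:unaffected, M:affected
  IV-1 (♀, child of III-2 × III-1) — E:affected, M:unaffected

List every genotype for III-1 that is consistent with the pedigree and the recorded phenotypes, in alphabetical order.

E/I-1 un ·: EE|Ee
E/I-2 aff ·: ee
E/II-1 un I-1×I-2: Ee
E/II-2 un ·: EE|Ee
E/II-3 un I-1×I-2: Ee
E/II-4 un ·: Ee
E/II-5 un I-1×I-2: Ee
E/III-1 un II-1×II-2: Ee
E/III-2 aff ·: ee
E/III-3 aff II-3×II-4: ee
E/III-4 un II-3×II-4: EE|Ee
E/IV-1 aff III-2×III-1: ee
⇒ E over [I-1,I-2,II-1,II-2,II-3,II-4,II-5,III-1,III-2,III-3,III-4,IV-1]: 8 consistent
M/I-1 un ·: MM|Mm
M/I-2 aff ·: mm
M/II-1 un I-1×I-2: Mm
M/II-2 ? ·: MM|Mm|mm
M/II-3 un I-1×I-2: Mm
M/II-4 un ·: Mm
M/II-5 un I-1×I-2: Mm
M/III-1 un II-1×II-2: MM|Mm
M/III-2 un ·: MM|Mm
M/III-3 un II-3×II-4: MM|Mm
M/III-4 aff II-3×II-4: mm
M/IV-1 un III-2×III-1: MM|Mm
⇒ M over [I-1,I-2,II-1,II-2,II-3,II-4,II-5,III-1,III-2,III-3,III-4,IV-1]: 72 consistent

III-1 ∈ {Ee MM, Ee Mm}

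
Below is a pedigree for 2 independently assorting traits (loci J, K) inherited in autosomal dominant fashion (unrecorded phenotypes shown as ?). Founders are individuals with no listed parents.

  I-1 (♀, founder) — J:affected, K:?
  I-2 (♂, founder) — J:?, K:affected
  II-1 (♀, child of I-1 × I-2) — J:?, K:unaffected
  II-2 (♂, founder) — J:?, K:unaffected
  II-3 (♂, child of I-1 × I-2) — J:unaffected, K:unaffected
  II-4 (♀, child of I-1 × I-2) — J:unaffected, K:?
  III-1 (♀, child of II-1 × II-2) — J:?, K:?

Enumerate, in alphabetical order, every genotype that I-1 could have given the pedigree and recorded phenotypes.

J/I-1 aff ·: Jj
J/I-2 ? ·: jj|Jj
J/II-1 ? I-1×I-2: jj|Jj|JJ
J/II-2 ? ·: jj|Jj|JJ
J/II-3 un I-1×I-2: jj
J/II-4 un I-1×I-2: jj
J/III-1 ? II-1×II-2: jj|Jj|JJ
⇒ J over [I-1,I-2,II-1,II-2,II-3,II-4,III-1]: 26 consistent
K/I-1 ? ·: kk|Kk
K/I-2 aff ·: Kk
K/II-1 un I-1×I-2: kk
K/II-2 un ·: kk
K/II-3 un I-1×I-2: kk
K/II-4 ? I-1×I-2: kk|Kk|KK
K/III-1 ? II-1×II-2: kk
⇒ K over [I-1,I-2,II-1,II-2,II-3,II-4,III-1]: 5 consistent

I-1 ∈ {Jj Kk, Jj kk}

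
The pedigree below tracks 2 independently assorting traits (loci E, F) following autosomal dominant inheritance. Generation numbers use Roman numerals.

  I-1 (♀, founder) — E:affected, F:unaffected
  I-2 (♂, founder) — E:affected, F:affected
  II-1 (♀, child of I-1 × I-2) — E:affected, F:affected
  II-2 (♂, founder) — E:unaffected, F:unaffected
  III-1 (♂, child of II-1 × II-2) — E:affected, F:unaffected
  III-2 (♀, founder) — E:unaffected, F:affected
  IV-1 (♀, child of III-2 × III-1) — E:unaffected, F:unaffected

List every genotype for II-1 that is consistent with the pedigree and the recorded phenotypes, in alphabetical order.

E/I-1 aff ·: Ee|EE
E/I-2 aff ·: Ee|EE
E/II-1 aff I-1×I-2: Ee|EE
E/II-2 un ·: ee
E/III-1 aff II-1×II-2: Ee
E/III-2 un ·: ee
E/IV-1 un III-2×III-1: ee
⇒ E over [I-1,I-2,II-1,II-2,III-1,III-2,IV-1]: 7 consistent
F/I-1 un ·: ff
F/I-2 aff ·: Ff|FF
F/II-1 aff I-1×I-2: Ff
F/II-2 un ·: ff
F/III-1 un II-1×II-2: ff
F/III-2 aff ·: Ff
F/IV-1 un III-2×III-1: ff
⇒ F over [I-1,I-2,II-1,II-2,III-1,III-2,IV-1]: 2 consistent

II-1 ∈ {EE Ff, Ee Ff}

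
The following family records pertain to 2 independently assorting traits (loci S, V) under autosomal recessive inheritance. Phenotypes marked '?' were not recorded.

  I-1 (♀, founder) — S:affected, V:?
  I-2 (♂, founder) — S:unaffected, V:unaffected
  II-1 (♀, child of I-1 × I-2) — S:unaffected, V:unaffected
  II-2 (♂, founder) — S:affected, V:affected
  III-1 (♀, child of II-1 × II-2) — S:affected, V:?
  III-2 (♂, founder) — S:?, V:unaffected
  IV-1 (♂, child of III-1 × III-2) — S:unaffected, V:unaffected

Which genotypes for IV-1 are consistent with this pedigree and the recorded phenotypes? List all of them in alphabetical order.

IV-1 ∈ {Ss VV, Ss Vv}

S/I-1 aff ·: ss
S/I-2 un ·: SS|Ss
S/II-1 un I-1×I-2: Ss
S/II-2 aff ·: ss
S/III-1 aff II-1×II-2: ss
S/III-2 ? ·: SS|Ss
S/IV-1 un III-1×III-2: Ss
⇒ S over [I-1,I-2,II-1,II-2,III-1,III-2,IV-1]: 4 consistent
V/I-1 ? ·: VV|Vv|vv
V/I-2 un ·: VV|Vv
V/II-1 un I-1×I-2: VV|Vv
V/II-2 aff ·: vv
V/III-1 ? II-1×II-2: Vv|vv
V/III-2 un ·: VV|Vv
V/IV-1 un III-1×III-2: VV|Vv
⇒ V over [I-1,I-2,II-1,II-2,III-1,III-2,IV-1]: 46 consistent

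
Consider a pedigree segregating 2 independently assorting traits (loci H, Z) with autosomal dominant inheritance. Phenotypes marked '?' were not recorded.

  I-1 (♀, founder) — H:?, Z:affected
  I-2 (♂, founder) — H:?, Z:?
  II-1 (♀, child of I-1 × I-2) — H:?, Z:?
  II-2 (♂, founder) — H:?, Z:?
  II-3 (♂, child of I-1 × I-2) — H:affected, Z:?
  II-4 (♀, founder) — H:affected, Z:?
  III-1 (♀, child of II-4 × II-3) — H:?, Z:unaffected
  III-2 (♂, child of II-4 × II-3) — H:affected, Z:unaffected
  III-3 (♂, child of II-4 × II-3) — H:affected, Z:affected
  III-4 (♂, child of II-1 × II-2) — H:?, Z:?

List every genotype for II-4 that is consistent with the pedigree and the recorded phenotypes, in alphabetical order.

H/I-1 ? ·: hh|Hh|HH
H/I-2 ? ·: hh|Hh|HH
H/II-1 ? I-1×I-2: hh|Hh|HH
H/II-2 ? ·: hh|Hh|HH
H/II-3 aff I-1×I-2: Hh|HH
H/II-4 aff ·: Hh|HH
H/III-1 ? II-4×II-3: hh|Hh|HH
H/III-2 aff II-4×II-3: Hh|HH
H/III-3 aff II-4×II-3: Hh|HH
H/III-4 ? II-1×II-2: hh|Hh|HH
⇒ H over [I-1,I-2,II-1,II-2,II-3,II-4,III-1,III-2,III-3,III-4]: 1829 consistent
Z/I-1 aff ·: Zz|ZZ
Z/I-2 ? ·: zz|Zz|ZZ
Z/II-1 ? I-1×I-2: zz|Zz|ZZ
Z/II-2 ? ·: zz|Zz|ZZ
Z/II-3 ? I-1×I-2: zz|Zz
Z/II-4 ? ·: zz|Zz
Z/III-1 un II-4×II-3: zz
Z/III-2 un II-4×II-3: zz
Z/III-3 aff II-4×II-3: Zz|ZZ
Z/III-4 ? II-1×II-2: zz|Zz|ZZ
⇒ Z over [I-1,I-2,II-1,II-2,II-3,II-4,III-1,III-2,III-3,III-4]: 191 consistent

II-4 ∈ {HH Zz, HH zz, Hh Zz, Hh zz}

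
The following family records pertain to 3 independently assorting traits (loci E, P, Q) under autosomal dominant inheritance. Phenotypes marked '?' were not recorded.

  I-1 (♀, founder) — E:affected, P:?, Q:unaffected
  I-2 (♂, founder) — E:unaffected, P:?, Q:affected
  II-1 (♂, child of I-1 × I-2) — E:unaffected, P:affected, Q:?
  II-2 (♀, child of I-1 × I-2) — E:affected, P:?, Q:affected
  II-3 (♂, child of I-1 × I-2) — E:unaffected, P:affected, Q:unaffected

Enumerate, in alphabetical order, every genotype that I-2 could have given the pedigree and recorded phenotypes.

E/I-1 aff ·: Ee
E/I-2 un ·: ee
E/II-1 un I-1×I-2: ee
E/II-2 aff I-1×I-2: Ee
E/II-3 un I-1×I-2: ee
⇒ E over [I-1,I-2,II-1,II-2,II-3]: 1 consistent
P/I-1 ? ·: pp|Pp|PP
P/I-2 ? ·: pp|Pp|PP
P/II-1 aff I-1×I-2: Pp|PP
P/II-2 ? I-1×I-2: pp|Pp|PP
P/II-3 aff I-1×I-2: Pp|PP
⇒ P over [I-1,I-2,II-1,II-2,II-3]: 35 consistent
Q/I-1 un ·: qq
Q/I-2 aff ·: Qq
Q/II-1 ? I-1×I-2: qq|Qq
Q/II-2 aff I-1×I-2: Qq
Q/II-3 un I-1×I-2: qq
⇒ Q over [I-1,I-2,II-1,II-2,II-3]: 2 consistent

I-2 ∈ {ee PP Qq, ee Pp Qq, ee pp Qq}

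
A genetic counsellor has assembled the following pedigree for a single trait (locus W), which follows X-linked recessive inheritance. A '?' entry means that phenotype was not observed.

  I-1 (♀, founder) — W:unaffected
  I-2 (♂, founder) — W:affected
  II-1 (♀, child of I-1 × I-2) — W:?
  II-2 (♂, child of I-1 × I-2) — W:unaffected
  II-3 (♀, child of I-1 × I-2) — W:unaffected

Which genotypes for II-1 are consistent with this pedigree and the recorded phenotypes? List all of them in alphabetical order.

W/I-1 un ·: X^WX^W|X^WX^w
W/I-2 aff ·: X^wY
W/II-1 ? I-1×I-2: X^WX^w|X^wX^w
W/II-2 un I-1×I-2: X^WY
W/II-3 un I-1×I-2: X^WX^w
⇒ W over [I-1,I-2,II-1,II-2,II-3]: 3 consistent

II-1 ∈ {X^WX^w, X^wX^w}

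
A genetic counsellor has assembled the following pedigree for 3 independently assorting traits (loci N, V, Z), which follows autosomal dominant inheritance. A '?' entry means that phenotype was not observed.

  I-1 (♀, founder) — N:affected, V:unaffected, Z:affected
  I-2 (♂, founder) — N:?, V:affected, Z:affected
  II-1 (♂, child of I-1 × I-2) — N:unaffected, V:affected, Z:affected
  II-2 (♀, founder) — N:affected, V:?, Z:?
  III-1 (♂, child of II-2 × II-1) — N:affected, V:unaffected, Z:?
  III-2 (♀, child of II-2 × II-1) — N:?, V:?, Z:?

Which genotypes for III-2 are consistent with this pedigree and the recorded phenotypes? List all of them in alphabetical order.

N/I-1 aff ·: Nn
N/I-2 ? ·: nn|Nn
N/II-1 un I-1×I-2: nn
N/II-2 aff ·: Nn|NN
N/III-1 aff II-2×II-1: Nn
N/III-2 ? II-2×II-1: nn|Nn
⇒ N over [I-1,I-2,II-1,II-2,III-1,III-2]: 6 consistent
V/I-1 un ·: vv
V/I-2 aff ·: Vv|VV
V/II-1 aff I-1×I-2: Vv
V/II-2 ? ·: vv|Vv
V/III-1 un II-2×II-1: vv
V/III-2 ? II-2×II-1: vv|Vv|VV
⇒ V over [I-1,I-2,II-1,II-2,III-1,III-2]: 10 consistent
Z/I-1 aff ·: Zz|ZZ
Z/I-2 aff ·: Zz|ZZ
Z/II-1 aff I-1×I-2: Zz|ZZ
Z/II-2 ? ·: zz|Zz|ZZ
Z/III-1 ? II-2×II-1: zz|Zz|ZZ
Z/III-2 ? II-2×II-1: zz|Zz|ZZ
⇒ Z over [I-1,I-2,II-1,II-2,III-1,III-2]: 75 consistent

III-2 ∈ {Nn VV ZZ, Nn VV Zz, Nn VV zz, Nn Vv ZZ, Nn Vv Zz, Nn Vv zz, Nn vv ZZ, Nn vv Zz, Nn vv zz, nn VV ZZ, nn VV Zz, nn VV zz, nn Vv ZZ, nn Vv Zz, nn Vv zz, nn vv ZZ, nn vv Zz, nn vv zz}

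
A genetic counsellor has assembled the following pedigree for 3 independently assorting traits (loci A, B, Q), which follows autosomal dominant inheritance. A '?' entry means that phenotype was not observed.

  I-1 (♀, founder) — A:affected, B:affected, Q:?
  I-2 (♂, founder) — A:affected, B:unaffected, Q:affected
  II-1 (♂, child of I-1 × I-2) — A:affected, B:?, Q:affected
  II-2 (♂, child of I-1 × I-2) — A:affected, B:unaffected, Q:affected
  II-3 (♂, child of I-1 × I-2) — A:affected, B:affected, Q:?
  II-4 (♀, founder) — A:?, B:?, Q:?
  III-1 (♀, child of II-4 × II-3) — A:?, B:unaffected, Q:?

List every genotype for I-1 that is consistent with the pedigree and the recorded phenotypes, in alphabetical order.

A/I-1 aff ·: Aa|AA
A/I-2 aff ·: Aa|AA
A/II-1 aff I-1×I-2: Aa|AA
A/II-2 aff I-1×I-2: Aa|AA
A/II-3 aff I-1×I-2: Aa|AA
A/II-4 ? ·: aa|Aa|AA
A/III-1 ? II-4×II-3: aa|Aa|AA
⇒ A over [I-1,I-2,II-1,II-2,II-3,II-4,III-1]: 136 consistent
B/I-1 aff ·: Bb
B/I-2 un ·: bb
B/II-1 ? I-1×I-2: bb|Bb
B/II-2 un I-1×I-2: bb
B/II-3 aff I-1×I-2: Bb
B/II-4 ? ·: bb|Bb
B/III-1 un II-4×II-3: bb
⇒ B over [I-1,I-2,II-1,II-2,II-3,II-4,III-1]: 4 consistent
Q/I-1 ? ·: qq|Qq|QQ
Q/I-2 aff ·: Qq|QQ
Q/II-1 aff I-1×I-2: Qq|QQ
Q/II-2 aff I-1×I-2: Qq|QQ
Q/II-3 ? I-1×I-2: qq|Qq|QQ
Q/II-4 ? ·: qq|Qq|QQ
Q/III-1 ? II-4×II-3: qq|Qq|QQ
⇒ Q over [I-1,I-2,II-1,II-2,II-3,II-4,III-1]: 170 consistent

I-1 ∈ {AA Bb QQ, AA Bb Qq, AA Bb qq, Aa Bb QQ, Aa Bb Qq, Aa Bb qq}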